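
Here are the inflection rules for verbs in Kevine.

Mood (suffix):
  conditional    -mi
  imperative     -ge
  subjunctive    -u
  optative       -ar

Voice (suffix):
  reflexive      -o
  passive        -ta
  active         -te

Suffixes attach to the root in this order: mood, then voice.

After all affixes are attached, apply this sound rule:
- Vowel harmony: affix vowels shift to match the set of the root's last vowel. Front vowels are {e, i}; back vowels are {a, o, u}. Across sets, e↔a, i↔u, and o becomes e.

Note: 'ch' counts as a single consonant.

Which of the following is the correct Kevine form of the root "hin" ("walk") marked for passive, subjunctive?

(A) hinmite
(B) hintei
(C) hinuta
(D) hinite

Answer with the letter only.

D

Attach mood subjunctive -u → hinu.
Attach voice passive -ta → hinuta.
Apply vowel harmony: hinuta → hinite.
So the correct form is hinite, option (D).
(B) hintei is wrong: it has the affixes in the wrong order.
(A) hinmite is wrong: it uses conditional instead of subjunctive for mood.
(C) hinuta is wrong: it fails to apply the sound rule(s).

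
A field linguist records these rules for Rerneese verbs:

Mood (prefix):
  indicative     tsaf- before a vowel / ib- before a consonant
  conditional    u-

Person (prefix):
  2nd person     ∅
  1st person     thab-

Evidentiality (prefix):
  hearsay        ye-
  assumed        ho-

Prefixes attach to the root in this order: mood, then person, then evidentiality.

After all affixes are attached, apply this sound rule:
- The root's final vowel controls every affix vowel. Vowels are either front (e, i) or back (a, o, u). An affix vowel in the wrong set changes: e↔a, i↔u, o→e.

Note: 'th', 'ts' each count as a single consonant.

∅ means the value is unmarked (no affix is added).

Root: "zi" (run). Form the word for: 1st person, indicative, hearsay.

yethebibzi

Attach mood indicative ib- (before consonant 'z') → ibzi.
Attach person 1st person thab- → thabibzi.
Attach evidentiality hearsay ye- → yethabibzi.
Apply vowel harmony: yethabibzi → yethebibzi.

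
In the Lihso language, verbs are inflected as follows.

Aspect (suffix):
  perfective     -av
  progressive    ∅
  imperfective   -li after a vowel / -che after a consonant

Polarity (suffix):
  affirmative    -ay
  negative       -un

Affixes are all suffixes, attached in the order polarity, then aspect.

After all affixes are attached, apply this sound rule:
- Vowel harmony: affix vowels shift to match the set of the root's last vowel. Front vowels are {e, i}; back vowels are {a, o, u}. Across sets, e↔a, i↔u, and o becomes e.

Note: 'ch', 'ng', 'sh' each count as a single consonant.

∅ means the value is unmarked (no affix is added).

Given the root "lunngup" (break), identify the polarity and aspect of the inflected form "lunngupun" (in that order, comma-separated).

Segment: lunngup-un.
polarity: -un → negative.
aspect: ∅ → progressive.

negative, progressive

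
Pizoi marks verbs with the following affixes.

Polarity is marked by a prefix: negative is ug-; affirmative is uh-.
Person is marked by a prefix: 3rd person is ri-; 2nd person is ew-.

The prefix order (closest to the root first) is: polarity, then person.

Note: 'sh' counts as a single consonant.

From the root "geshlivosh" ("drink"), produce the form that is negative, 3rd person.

riuggeshlivosh

Attach polarity negative ug- → uggeshlivosh.
Attach person 3rd person ri- → riuggeshlivosh.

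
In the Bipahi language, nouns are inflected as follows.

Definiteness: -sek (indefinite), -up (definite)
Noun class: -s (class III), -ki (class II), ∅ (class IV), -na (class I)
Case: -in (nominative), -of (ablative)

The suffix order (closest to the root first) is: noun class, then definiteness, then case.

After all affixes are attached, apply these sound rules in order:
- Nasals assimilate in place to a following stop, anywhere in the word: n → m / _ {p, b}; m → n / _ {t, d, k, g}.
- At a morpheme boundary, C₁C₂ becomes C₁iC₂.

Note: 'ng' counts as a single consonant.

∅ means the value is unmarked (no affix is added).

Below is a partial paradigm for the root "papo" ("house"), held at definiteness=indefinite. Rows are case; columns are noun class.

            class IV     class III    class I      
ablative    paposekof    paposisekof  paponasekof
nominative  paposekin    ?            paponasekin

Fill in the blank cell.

paposisekin

Attach noun class class III -s → papos.
Attach definiteness indefinite -sek → papossek.
Attach case nominative -in → papossekin.
Nasal assimilation: no change.
Apply epenthesis: papossekin → paposisekin.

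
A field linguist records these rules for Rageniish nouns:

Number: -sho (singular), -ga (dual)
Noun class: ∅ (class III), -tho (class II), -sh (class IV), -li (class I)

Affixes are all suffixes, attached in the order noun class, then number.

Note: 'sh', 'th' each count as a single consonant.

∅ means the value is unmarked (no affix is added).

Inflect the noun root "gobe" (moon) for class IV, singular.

gobeshsho

Attach noun class class IV -sh → gobesh.
Attach number singular -sho → gobeshsho.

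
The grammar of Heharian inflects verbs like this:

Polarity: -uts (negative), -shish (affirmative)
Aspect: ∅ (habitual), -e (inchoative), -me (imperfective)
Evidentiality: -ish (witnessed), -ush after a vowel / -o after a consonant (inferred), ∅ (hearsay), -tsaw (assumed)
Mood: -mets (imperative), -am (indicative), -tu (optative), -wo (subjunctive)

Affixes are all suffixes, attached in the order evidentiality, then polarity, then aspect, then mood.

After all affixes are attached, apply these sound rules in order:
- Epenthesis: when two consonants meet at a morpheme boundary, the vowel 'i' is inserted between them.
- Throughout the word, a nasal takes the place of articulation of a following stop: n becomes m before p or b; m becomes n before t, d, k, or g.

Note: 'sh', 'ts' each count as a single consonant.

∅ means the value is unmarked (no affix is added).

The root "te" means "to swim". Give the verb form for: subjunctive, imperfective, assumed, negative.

tetsawutsimewo

Attach evidentiality assumed -tsaw → tetsaw.
Attach polarity negative -uts → tetsawuts.
Attach aspect imperfective -me → tetsawutsme.
Attach mood subjunctive -wo → tetsawutsmewo.
Apply epenthesis: tetsawutsmewo → tetsawutsimewo.
Nasal assimilation: no change.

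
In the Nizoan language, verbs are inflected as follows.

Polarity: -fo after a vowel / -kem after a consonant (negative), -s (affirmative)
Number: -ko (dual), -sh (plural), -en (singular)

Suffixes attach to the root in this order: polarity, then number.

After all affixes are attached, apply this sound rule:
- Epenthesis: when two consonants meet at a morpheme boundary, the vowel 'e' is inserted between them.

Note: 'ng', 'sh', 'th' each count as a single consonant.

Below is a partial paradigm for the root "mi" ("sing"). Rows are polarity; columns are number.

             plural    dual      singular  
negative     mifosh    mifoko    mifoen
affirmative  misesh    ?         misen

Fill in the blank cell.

Attach polarity affirmative -s → mis.
Attach number dual -ko → misko.
Apply epenthesis: misko → miseko.

miseko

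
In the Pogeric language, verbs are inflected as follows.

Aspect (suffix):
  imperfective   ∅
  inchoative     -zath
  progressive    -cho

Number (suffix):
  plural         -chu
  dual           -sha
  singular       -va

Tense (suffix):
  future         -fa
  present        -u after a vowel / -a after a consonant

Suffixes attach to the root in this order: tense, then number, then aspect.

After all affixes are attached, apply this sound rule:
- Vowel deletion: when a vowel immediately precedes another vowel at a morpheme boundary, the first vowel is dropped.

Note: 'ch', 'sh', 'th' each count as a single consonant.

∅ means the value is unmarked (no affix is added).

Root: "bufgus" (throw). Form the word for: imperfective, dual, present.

Attach tense present -a (after consonant 's') → bufgusa.
Attach number dual -sha → bufgusasha.
aspect = imperfective: zero marking, form stays bufgusasha.
Vowel deletion: no change.

bufgusasha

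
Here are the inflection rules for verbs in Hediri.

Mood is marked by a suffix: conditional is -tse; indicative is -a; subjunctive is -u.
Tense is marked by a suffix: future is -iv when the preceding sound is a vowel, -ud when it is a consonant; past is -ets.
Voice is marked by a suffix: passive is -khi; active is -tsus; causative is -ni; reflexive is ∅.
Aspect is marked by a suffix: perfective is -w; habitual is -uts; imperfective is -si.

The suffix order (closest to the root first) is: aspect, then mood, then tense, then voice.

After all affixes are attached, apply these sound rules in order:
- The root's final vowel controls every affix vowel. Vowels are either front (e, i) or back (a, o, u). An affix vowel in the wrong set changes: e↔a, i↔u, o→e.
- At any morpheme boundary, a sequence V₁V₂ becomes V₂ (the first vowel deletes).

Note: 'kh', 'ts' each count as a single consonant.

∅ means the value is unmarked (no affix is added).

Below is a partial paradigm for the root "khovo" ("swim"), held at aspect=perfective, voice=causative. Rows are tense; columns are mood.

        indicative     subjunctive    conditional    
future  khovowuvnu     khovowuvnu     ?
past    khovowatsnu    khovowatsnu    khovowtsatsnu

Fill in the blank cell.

Attach aspect perfective -w → khovow.
Attach mood conditional -tse → khovowtse.
Attach tense future -iv (after vowel 'e') → khovowtseiv.
Attach voice causative -ni → khovowtseivni.
Apply vowel harmony: khovowtseivni → khovowtsauvnu.
Apply vowel deletion: khovowtsauvnu → khovowtsuvnu.

khovowtsuvnu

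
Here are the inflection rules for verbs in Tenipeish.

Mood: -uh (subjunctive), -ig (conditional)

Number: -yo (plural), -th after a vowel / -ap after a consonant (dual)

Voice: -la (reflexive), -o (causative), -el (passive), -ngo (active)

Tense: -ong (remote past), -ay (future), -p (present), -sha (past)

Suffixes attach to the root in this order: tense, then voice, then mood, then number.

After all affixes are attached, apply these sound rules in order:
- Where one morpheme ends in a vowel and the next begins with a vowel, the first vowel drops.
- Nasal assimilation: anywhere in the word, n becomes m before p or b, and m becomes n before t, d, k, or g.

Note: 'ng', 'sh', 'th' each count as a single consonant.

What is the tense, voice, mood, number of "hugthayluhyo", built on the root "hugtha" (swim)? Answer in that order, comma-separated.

Segment: hugtha-ay-la-uh-yo.
tense: -ay → future.
voice: -la → reflexive.
mood: -uh → subjunctive.
number: -yo → plural.

future, reflexive, subjunctive, plural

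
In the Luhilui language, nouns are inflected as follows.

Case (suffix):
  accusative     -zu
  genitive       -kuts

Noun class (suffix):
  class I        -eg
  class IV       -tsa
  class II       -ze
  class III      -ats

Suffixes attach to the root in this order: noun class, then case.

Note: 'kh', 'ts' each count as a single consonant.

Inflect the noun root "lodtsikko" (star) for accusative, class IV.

lodtsikkotsazu

Attach noun class class IV -tsa → lodtsikkotsa.
Attach case accusative -zu → lodtsikkotsazu.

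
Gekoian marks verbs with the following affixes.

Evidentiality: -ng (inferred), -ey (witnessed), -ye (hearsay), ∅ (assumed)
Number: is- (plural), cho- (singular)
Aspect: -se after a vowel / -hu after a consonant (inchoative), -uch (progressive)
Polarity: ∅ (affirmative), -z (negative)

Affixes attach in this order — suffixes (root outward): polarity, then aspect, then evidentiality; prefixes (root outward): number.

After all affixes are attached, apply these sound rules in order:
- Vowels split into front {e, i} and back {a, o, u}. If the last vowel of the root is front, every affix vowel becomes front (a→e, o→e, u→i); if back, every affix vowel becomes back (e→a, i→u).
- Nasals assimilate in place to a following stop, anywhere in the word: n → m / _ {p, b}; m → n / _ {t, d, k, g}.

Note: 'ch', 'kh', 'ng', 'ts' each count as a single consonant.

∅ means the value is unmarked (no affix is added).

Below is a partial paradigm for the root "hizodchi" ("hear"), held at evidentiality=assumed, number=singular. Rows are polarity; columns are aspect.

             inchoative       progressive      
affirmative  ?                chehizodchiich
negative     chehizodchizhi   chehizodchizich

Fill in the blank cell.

polarity = affirmative: zero marking, form stays hizodchi.
Attach aspect inchoative -se (after vowel 'i') → hizodchise.
evidentiality = assumed: zero marking, form stays hizodchise.
Attach number singular cho- → chohizodchise.
Apply vowel harmony: chohizodchise → chehizodchise.
Nasal assimilation: no change.

chehizodchise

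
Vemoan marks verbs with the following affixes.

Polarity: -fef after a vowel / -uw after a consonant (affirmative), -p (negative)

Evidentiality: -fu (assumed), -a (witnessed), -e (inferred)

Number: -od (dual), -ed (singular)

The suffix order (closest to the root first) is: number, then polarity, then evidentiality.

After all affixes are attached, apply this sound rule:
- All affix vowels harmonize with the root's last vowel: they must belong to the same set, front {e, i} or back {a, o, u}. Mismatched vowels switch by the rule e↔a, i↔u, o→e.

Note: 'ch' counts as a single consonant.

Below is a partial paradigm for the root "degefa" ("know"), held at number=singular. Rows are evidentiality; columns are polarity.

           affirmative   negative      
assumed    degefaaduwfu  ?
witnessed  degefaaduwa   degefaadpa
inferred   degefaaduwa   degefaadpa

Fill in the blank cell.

Attach number singular -ed → degefaed.
Attach polarity negative -p → degefaedp.
Attach evidentiality assumed -fu → degefaedpfu.
Apply vowel harmony: degefaedpfu → degefaadpfu.

degefaadpfu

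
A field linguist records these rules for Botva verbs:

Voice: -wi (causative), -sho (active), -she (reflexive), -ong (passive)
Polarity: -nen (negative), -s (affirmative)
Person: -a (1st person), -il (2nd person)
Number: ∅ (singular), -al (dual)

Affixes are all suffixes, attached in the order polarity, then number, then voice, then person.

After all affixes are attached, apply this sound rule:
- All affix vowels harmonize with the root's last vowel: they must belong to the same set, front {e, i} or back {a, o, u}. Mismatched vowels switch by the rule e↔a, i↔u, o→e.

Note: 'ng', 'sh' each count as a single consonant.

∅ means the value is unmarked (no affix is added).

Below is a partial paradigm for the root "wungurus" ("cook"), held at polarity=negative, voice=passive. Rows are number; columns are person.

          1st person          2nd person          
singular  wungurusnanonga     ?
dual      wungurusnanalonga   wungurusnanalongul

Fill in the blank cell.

Attach polarity negative -nen → wungurusnen.
number = singular: zero marking, form stays wungurusnen.
Attach voice passive -ong → wungurusnenong.
Attach person 2nd person -il → wungurusnenongil.
Apply vowel harmony: wungurusnenongil → wungurusnanongul.

wungurusnanongul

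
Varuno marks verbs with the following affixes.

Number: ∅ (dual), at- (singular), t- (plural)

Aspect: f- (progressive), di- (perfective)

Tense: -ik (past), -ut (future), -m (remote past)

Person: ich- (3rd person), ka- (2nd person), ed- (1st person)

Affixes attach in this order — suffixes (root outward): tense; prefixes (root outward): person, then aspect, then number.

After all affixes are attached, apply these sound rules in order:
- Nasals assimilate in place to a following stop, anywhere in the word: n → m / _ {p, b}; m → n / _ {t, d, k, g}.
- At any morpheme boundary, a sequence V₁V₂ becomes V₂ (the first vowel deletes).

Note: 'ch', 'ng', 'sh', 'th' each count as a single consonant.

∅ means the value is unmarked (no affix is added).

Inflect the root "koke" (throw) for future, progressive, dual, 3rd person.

fichkokut

Attach person 3rd person ich- → ichkoke.
Attach tense future -ut → ichkokeut.
Attach aspect progressive f- → fichkokeut.
number = dual: zero marking, form stays fichkokeut.
Nasal assimilation: no change.
Apply vowel deletion: fichkokeut → fichkokut.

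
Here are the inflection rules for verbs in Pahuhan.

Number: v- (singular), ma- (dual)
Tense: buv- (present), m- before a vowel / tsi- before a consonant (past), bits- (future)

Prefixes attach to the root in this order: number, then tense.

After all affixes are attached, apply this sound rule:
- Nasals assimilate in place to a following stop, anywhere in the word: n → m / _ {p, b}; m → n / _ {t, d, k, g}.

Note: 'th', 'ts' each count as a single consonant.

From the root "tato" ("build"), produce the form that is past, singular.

tsivtato

Attach number singular v- → vtato.
Attach tense past tsi- (before consonant 'v') → tsivtato.
Nasal assimilation: no change.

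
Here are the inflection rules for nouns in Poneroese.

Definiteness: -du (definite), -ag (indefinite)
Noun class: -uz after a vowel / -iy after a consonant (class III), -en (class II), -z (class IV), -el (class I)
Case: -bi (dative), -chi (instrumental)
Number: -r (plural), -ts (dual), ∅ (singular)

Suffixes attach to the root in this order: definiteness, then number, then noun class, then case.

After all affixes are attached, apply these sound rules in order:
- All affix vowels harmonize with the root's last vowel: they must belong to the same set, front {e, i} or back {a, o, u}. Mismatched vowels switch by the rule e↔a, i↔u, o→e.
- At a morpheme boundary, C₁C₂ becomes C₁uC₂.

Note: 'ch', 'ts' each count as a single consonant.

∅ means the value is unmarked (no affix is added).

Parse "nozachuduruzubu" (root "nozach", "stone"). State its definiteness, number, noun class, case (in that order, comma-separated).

definite, plural, class IV, dative

Segment: nozach-du-r-z-bi.
definiteness: -du → definite.
number: -r → plural.
noun class: -z → class IV.
case: -bi → dative.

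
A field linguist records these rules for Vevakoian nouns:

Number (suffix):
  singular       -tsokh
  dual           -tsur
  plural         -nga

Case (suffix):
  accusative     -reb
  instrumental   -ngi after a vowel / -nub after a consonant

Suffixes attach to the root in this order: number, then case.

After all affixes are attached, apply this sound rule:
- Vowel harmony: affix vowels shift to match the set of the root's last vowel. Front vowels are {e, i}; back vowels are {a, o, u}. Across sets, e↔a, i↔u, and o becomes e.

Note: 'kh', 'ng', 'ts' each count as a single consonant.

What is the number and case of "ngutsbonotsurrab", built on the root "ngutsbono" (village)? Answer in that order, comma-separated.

Segment: ngutsbono-tsur-reb.
number: -tsur → dual.
case: -reb → accusative.

dual, accusative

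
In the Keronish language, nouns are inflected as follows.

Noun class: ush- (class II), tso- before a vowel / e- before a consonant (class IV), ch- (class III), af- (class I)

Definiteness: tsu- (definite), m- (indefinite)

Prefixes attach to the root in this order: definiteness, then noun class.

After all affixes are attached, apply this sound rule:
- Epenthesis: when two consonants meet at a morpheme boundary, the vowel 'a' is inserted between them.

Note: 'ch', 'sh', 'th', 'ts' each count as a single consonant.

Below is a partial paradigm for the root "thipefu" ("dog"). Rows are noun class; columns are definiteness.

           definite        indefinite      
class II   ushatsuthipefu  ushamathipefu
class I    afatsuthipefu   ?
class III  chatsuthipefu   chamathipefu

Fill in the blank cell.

afamathipefu

Attach definiteness indefinite m- → mthipefu.
Attach noun class class I af- → afmthipefu.
Apply epenthesis: afmthipefu → afamathipefu.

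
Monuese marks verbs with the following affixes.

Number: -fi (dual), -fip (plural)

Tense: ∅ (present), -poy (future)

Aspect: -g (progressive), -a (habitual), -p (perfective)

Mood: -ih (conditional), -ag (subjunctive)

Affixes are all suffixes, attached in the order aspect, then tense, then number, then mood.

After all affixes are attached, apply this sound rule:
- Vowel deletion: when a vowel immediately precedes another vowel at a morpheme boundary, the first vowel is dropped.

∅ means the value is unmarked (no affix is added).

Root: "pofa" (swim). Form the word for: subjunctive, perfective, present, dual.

pofapfag

Attach aspect perfective -p → pofap.
tense = present: zero marking, form stays pofap.
Attach number dual -fi → pofapfi.
Attach mood subjunctive -ag → pofapfiag.
Apply vowel deletion: pofapfiag → pofapfag.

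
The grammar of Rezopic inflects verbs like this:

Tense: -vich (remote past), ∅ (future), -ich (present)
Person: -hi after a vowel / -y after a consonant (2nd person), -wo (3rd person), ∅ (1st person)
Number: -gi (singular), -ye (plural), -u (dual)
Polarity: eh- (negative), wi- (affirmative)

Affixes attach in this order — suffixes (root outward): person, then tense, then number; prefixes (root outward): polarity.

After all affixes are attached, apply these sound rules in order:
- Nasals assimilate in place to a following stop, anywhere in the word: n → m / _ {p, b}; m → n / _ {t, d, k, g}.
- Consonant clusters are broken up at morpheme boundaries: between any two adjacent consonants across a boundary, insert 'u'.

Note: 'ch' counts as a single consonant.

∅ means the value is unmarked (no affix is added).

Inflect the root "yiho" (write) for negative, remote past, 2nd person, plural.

Attach person 2nd person -hi (after vowel 'o') → yihohi.
Attach tense remote past -vich → yihohivich.
Attach polarity negative eh- → ehyihohivich.
Attach number plural -ye → ehyihohivichye.
Nasal assimilation: no change.
Apply epenthesis: ehyihohivichye → ehuyihohivichuye.

ehuyihohivichuye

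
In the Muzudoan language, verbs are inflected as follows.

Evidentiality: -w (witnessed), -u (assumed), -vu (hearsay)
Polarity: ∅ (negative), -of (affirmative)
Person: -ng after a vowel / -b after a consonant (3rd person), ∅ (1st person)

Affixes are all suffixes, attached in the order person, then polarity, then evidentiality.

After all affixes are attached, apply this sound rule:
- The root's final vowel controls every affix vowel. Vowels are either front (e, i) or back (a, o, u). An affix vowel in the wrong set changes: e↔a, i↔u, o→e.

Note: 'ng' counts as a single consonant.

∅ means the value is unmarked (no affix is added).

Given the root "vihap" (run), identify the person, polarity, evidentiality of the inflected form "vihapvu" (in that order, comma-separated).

Segment: vihap-vu.
person: ∅ → 1st person.
polarity: ∅ → negative.
evidentiality: -vu → hearsay.

1st person, negative, hearsay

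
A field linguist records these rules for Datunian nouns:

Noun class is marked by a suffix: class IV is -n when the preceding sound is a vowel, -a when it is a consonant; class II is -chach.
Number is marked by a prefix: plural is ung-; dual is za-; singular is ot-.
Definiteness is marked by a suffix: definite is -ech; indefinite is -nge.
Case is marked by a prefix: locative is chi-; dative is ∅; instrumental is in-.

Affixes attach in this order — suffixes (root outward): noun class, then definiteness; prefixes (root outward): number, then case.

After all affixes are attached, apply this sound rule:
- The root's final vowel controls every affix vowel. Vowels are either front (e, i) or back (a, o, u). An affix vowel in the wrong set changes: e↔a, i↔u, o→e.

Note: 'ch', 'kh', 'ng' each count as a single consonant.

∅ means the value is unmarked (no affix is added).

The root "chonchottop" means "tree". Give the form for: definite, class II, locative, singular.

Attach number singular ot- → otchonchottop.
Attach case locative chi- → chiotchonchottop.
Attach noun class class II -chach → chiotchonchottopchach.
Attach definiteness definite -ech → chiotchonchottopchachech.
Apply vowel harmony: chiotchonchottopchachech → chuotchonchottopchachach.

chuotchonchottopchachach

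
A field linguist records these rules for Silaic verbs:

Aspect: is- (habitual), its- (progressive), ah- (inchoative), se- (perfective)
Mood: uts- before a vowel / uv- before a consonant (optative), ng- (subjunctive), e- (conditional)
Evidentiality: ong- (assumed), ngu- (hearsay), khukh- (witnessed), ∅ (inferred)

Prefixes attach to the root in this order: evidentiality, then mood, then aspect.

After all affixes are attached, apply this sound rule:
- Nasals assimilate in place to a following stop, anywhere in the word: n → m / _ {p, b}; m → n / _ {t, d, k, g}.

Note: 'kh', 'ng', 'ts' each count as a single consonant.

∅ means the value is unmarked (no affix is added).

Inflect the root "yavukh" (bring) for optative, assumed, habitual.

Attach evidentiality assumed ong- → ongyavukh.
Attach mood optative uts- (before vowel 'o') → utsongyavukh.
Attach aspect habitual is- → isutsongyavukh.
Nasal assimilation: no change.

isutsongyavukh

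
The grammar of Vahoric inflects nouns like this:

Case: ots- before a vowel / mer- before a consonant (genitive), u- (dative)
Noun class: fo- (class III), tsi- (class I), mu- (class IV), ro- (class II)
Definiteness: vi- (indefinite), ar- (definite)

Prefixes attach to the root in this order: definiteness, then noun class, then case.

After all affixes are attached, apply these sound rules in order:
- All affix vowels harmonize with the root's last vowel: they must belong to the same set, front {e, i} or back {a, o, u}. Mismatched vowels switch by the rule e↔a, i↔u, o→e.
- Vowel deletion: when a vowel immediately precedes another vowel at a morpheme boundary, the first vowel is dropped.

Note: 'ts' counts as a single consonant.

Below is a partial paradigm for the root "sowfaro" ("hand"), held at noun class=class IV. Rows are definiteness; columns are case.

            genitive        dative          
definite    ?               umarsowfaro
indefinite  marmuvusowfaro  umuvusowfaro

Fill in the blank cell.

marmarsowfaro

Attach definiteness definite ar- → arsowfaro.
Attach noun class class IV mu- → muarsowfaro.
Attach case genitive mer- (before consonant 'm') → mermuarsowfaro.
Apply vowel harmony: mermuarsowfaro → marmuarsowfaro.
Apply vowel deletion: marmuarsowfaro → marmarsowfaro.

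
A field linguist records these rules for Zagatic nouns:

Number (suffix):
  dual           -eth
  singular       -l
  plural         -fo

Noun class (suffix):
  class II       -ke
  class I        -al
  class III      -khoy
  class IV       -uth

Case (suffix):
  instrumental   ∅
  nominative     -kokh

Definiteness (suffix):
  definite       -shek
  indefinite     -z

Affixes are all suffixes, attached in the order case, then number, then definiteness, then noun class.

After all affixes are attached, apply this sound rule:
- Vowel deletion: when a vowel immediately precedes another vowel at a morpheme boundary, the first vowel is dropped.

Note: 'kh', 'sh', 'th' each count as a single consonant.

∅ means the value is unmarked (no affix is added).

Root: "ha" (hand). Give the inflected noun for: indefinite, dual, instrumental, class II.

case = instrumental: zero marking, form stays ha.
Attach number dual -eth → haeth.
Attach definiteness indefinite -z → haethz.
Attach noun class class II -ke → haethzke.
Apply vowel deletion: haethzke → hethzke.

hethzke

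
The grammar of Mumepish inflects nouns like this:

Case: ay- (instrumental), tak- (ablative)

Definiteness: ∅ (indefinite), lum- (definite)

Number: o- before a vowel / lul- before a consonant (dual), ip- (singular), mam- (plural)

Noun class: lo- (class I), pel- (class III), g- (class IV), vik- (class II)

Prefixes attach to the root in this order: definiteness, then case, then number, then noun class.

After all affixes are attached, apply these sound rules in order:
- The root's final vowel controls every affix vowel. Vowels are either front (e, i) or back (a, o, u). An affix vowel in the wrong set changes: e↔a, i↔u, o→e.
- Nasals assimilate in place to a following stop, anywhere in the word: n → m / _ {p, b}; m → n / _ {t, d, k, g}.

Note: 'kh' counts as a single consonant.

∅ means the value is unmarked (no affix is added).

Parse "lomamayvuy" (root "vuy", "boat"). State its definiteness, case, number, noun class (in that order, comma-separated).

indefinite, instrumental, plural, class I

Segment: lo-mam-ay-vuy.
definiteness: ∅ → indefinite.
case: ay- → instrumental.
number: mam- → plural.
noun class: lo- → class I.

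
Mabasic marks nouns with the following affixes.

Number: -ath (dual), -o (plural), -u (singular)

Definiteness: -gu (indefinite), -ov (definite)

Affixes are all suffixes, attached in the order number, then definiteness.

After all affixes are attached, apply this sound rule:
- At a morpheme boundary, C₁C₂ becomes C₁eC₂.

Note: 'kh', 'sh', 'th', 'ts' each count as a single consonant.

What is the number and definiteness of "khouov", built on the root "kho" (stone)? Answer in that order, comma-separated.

Segment: kho-u-ov.
number: -u → singular.
definiteness: -ov → definite.

singular, definite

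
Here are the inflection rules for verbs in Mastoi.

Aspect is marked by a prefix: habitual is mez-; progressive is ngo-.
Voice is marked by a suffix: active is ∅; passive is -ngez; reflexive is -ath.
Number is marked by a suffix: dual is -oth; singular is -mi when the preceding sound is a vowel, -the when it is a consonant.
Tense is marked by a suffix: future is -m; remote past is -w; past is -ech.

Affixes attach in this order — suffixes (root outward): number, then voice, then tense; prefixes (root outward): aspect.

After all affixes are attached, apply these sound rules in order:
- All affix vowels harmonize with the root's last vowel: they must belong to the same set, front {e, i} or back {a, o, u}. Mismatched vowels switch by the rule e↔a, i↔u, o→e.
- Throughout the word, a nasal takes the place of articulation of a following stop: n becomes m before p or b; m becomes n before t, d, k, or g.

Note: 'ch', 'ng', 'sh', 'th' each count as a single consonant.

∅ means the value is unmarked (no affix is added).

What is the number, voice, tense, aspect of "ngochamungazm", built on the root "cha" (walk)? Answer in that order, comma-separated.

Segment: ngo-cha-mi-ngez-m.
number: -mi/the → singular.
voice: -ngez → passive.
tense: -m → future.
aspect: ngo- → progressive.

singular, passive, future, progressive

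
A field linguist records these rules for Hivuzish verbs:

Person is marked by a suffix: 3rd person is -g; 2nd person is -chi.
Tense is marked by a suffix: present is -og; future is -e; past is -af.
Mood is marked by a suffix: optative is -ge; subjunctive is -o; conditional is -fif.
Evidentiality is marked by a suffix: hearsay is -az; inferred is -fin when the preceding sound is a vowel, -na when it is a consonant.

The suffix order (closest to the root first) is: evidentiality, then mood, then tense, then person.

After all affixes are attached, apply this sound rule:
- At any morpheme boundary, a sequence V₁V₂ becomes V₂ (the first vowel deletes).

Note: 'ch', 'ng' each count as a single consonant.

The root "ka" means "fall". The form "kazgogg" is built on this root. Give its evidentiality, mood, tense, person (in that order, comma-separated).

hearsay, optative, present, 3rd person

Segment: ka-az-ge-og-g.
evidentiality: -az → hearsay.
mood: -ge → optative.
tense: -og → present.
person: -g → 3rd person.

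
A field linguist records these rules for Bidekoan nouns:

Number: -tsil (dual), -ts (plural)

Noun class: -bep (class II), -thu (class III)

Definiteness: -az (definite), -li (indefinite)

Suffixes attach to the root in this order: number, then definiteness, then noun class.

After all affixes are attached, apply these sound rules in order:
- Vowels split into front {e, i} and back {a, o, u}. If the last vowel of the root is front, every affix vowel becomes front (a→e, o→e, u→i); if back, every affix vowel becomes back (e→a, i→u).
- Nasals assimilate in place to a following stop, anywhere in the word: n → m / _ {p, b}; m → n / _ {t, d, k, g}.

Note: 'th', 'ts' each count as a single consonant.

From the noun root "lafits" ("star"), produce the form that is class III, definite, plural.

lafitstsezthi

Attach number plural -ts → lafitsts.
Attach definiteness definite -az → lafitstsaz.
Attach noun class class III -thu → lafitstsazthu.
Apply vowel harmony: lafitstsazthu → lafitstsezthi.
Nasal assimilation: no change.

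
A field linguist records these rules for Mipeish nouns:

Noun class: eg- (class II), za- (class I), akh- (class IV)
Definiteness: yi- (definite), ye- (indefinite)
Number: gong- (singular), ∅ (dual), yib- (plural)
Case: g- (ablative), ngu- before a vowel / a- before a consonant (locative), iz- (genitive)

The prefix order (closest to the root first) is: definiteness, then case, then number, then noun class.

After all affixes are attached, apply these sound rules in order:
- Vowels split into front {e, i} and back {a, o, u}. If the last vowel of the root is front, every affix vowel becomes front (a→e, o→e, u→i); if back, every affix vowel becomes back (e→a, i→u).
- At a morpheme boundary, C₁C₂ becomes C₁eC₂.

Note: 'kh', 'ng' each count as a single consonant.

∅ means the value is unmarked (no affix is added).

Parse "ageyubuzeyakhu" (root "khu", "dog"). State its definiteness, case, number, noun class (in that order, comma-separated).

Segment: eg-yib-iz-ye-khu.
definiteness: ye- → indefinite.
case: iz- → genitive.
number: yib- → plural.
noun class: eg- → class II.

indefinite, genitive, plural, class II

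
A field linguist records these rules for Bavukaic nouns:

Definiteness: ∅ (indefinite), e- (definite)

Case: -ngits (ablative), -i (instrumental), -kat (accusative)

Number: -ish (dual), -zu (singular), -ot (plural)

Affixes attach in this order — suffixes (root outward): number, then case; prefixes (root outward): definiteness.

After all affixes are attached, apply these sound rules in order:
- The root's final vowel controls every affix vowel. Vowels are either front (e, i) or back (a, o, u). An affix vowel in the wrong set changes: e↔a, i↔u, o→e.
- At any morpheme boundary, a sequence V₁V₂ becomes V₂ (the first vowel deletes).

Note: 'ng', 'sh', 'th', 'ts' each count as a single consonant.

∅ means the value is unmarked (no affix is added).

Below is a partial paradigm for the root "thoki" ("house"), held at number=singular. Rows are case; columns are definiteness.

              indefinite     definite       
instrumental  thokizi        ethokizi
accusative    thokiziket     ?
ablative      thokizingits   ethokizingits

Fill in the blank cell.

Attach number singular -zu → thokizu.
Attach case accusative -kat → thokizukat.
Attach definiteness definite e- → ethokizukat.
Apply vowel harmony: ethokizukat → ethokiziket.
Vowel deletion: no change.

ethokiziket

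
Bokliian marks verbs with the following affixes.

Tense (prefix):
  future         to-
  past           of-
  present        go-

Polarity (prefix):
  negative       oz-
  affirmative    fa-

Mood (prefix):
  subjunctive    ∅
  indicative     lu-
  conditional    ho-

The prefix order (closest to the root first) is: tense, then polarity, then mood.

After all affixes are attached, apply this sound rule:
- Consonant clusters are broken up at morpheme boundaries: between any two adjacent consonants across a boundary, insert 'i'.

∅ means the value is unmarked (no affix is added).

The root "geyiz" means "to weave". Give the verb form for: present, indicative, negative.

Attach tense present go- → gogeyiz.
Attach polarity negative oz- → ozgogeyiz.
Attach mood indicative lu- → luozgogeyiz.
Apply epenthesis: luozgogeyiz → luozigogeyiz.

luozigogeyiz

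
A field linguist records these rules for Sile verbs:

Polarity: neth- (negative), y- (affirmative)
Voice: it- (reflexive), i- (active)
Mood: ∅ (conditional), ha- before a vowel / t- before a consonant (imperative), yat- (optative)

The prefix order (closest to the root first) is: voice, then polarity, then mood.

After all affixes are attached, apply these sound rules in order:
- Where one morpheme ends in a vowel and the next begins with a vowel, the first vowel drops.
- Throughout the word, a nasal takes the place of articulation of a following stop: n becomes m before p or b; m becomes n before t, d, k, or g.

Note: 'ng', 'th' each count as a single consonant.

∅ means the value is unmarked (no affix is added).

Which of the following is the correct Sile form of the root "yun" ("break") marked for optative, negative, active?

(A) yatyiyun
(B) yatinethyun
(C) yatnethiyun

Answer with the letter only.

Attach voice active i- → iyun.
Attach polarity negative neth- → nethiyun.
Attach mood optative yat- → yatnethiyun.
Vowel deletion: no change.
Nasal assimilation: no change.
So the correct form is yatnethiyun, option (C).
(A) yatyiyun is wrong: it uses affirmative instead of negative for polarity.
(B) yatinethyun is wrong: it has the affixes in the wrong order.

C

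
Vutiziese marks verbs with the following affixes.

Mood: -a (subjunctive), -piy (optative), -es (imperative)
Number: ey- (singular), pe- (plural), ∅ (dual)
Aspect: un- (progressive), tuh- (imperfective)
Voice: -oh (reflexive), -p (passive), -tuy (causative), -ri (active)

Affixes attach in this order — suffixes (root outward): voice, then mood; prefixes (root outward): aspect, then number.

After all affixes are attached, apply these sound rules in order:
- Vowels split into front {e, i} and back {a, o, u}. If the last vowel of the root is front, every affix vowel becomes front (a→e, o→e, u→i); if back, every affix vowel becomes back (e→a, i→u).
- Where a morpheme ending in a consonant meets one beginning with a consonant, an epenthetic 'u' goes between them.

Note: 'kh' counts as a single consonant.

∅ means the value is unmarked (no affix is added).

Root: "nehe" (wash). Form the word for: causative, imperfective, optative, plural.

Attach voice causative -tuy → nehetuy.
Attach mood optative -piy → nehetuypiy.
Attach aspect imperfective tuh- → tuhnehetuypiy.
Attach number plural pe- → petuhnehetuypiy.
Apply vowel harmony: petuhnehetuypiy → petihnehetiypiy.
Apply epenthesis: petihnehetiypiy → petihunehetiyupiy.

petihunehetiyupiy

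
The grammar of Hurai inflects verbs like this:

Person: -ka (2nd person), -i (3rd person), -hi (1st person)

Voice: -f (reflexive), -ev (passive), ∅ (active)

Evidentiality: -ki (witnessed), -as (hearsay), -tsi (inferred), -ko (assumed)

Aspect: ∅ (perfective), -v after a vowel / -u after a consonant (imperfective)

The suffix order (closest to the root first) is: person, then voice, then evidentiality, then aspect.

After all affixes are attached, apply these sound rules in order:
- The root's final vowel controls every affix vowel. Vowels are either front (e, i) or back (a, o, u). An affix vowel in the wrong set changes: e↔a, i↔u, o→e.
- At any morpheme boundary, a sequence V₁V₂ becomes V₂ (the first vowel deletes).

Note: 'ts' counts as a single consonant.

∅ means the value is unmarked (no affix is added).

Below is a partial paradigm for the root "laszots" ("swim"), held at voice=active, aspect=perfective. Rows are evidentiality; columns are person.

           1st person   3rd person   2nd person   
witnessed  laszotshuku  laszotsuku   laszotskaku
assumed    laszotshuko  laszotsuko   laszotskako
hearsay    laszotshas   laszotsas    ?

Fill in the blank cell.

laszotskas

Attach person 2nd person -ka → laszotska.
voice = active: zero marking, form stays laszotska.
Attach evidentiality hearsay -as → laszotskaas.
aspect = perfective: zero marking, form stays laszotskaas.
Vowel harmony: no change.
Apply vowel deletion: laszotskaas → laszotskas.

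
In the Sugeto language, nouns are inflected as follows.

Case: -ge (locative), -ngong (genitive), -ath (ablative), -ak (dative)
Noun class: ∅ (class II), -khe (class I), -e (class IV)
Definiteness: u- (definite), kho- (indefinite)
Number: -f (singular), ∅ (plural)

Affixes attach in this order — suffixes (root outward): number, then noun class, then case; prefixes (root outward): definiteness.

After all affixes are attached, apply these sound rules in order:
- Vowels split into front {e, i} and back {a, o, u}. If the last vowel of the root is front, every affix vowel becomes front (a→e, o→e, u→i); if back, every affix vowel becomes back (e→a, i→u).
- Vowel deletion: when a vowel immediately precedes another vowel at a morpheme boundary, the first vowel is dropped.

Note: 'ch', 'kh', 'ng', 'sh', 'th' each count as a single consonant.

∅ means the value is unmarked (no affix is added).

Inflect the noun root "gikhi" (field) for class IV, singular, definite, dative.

Attach definiteness definite u- → ugikhi.
Attach number singular -f → ugikhif.
Attach noun class class IV -e → ugikhife.
Attach case dative -ak → ugikhifeak.
Apply vowel harmony: ugikhifeak → igikhifeek.
Apply vowel deletion: igikhifeek → igikhifek.

igikhifek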